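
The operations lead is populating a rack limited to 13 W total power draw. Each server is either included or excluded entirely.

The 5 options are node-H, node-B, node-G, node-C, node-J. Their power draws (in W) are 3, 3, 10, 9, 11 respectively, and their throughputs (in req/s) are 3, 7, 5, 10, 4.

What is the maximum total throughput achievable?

Take node-B and node-C: power draw 3 + 9 = 12 ≤ 13, throughput 7 + 10 = 17.
No other feasible combination does better.

17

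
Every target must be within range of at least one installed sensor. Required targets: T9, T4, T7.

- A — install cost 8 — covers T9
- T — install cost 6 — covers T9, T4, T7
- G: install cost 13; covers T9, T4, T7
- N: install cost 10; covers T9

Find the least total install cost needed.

T alone covers T9, T4, T7 — every target.
Total install cost: 6.

6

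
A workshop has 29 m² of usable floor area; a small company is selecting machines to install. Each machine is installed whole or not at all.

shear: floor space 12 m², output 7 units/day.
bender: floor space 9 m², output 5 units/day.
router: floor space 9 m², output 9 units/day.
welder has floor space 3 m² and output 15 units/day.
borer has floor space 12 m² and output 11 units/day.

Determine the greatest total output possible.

Allowing fractional choices, the relaxed optimum would be about 37.9, but machines are indivisible.
shear + welder + borer: floor space 12 + 3 + 12 = 27 ≤ 29, output 7 + 15 + 11 = 33.
shear + router + welder: floor space 12 + 9 + 3 = 24 ≤ 29, output 7 + 9 + 15 = 31.
router + welder + borer: floor space 9 + 3 + 12 = 24 ≤ 29, output 9 + 15 + 11 = 35.
Best is router, welder, and borer with total output 35.

35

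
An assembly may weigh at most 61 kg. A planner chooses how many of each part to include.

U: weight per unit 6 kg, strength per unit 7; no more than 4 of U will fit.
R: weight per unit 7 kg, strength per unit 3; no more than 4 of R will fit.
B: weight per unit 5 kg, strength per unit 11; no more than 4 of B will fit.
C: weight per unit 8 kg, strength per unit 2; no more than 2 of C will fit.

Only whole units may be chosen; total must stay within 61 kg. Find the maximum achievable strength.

B has the best ratio (11/5); taking only B gives at most 4×11 = 44 (stopped by the supply cap of 4).
Mixing does better — 4×U, 2×R, and 4×B: weight 58 ≤ 61, strength 4·7 + 2·3 + 4·11 = 78.

78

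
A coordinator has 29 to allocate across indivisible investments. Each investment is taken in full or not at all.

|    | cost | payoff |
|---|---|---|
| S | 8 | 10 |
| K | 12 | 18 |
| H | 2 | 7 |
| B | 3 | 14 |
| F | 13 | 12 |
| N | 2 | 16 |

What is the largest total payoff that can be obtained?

This is a 0-1 knapsack instance.
S + H + B + F + N: cost 8 + 2 + 3 + 13 + 2 = 28 ≤ 29, payoff 10 + 7 + 14 + 12 + 16 = 59.
S + K + H + B + N: cost 8 + 12 + 2 + 3 + 2 = 27 ≤ 29, payoff 10 + 18 + 7 + 14 + 16 = 65.
S + K + B + N: cost 8 + 12 + 3 + 2 = 25 ≤ 29, payoff 10 + 18 + 14 + 16 = 58.
Best is S, K, H, B, and N with total payoff 65.

65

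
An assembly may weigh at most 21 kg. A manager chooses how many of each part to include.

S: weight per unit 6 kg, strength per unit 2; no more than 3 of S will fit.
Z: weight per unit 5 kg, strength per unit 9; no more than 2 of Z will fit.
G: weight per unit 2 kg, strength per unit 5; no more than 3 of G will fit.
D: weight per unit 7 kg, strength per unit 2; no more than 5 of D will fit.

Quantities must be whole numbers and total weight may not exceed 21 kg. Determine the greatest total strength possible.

33

This is a bounded integer knapsack.
2×Z, 2×G, and 1×D: weight 21 ≤ 21, strength 2·9 + 2·5 + 1·2 = 30.
2×Z and 3×G: weight 16 ≤ 21, strength 2·9 + 3·5 = 33.
Best is 33.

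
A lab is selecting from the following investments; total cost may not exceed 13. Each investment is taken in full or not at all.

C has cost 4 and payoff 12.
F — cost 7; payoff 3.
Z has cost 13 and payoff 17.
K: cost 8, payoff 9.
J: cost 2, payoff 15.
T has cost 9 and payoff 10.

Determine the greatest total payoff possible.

C + J: cost 4 + 2 = 6 ≤ 13, payoff 12 + 15 = 27.
C + F + J: cost 4 + 7 + 2 = 13 ≤ 13, payoff 12 + 3 + 15 = 30.
Best is C, F, and J with total payoff 30.

30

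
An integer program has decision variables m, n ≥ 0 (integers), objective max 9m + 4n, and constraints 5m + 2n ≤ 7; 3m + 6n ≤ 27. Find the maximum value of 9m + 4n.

13

Relaxing integrality, the LP optimum is 14.00 at (m,n) = (0, 3.5), which is not an integer point.
(m,n)=(1,1) is feasible, giving 13.
(m,n)=(0,3) is feasible, giving 12.
(m,n)=(1,0) is feasible, giving 9.
No feasible integer point exceeds 13.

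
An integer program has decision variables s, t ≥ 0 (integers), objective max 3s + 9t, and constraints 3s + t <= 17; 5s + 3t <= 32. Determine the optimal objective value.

The continuous relaxation peaks at (0, 10.7) with value 96.00; rounding to a feasible lattice point costs some objective.
(s,t)=(0,10) is feasible, giving 90.
(s,t)=(1,9) is feasible, giving 84.
(s,t)=(0,9) is feasible, giving 81.
No feasible integer point exceeds 90.

90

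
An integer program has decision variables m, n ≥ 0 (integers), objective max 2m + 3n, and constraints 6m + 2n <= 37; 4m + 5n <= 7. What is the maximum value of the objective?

Relaxing integrality, the LP optimum is 4.20 at (m,n) = (0, 1.4), which is not an integer point.
(m,n)=(0,1): 6·0+2·1=2≤37, 4·0+5·1=5≤7, objective 3.
(m,n)=(1,0): 6·1+2·0=6≤37, 4·1+5·0=4≤7, objective 2.
(m,n)=(0,0): 6·0+2·0=0≤37, 4·0+5·0=0≤7, objective 0.
No feasible integer point exceeds 3.

3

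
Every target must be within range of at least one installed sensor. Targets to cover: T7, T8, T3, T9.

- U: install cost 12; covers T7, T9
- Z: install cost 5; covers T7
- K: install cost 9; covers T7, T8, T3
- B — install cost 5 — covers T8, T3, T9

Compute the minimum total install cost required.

Choose Z and B: together they cover T7, T8, T3, T9 — every target.
Total install cost: 5 + 5 = 10.
No cover costs less than 10.

10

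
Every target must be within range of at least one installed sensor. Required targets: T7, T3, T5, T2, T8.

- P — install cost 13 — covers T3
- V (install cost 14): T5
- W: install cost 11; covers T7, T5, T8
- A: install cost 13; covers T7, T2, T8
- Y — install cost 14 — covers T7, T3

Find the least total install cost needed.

37

This is a weighted set-cover instance.
Choose P, W, and A: together they cover T7, T3, T5, T2, T8 — every target.
Total install cost: 13 + 11 + 13 = 37.
No cover costs less than 37.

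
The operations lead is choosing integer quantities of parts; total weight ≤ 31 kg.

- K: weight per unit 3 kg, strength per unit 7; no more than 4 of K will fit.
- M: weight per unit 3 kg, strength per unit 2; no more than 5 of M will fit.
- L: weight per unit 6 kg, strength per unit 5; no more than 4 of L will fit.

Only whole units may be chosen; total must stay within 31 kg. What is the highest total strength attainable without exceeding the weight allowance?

This is a bounded integer knapsack.
4×K and 3×L: weight 30 ≤ 31, strength 4·7 + 3·5 = 43.
4×K, 2×M, and 2×L: weight 30 ≤ 31, strength 4·7 + 2·2 + 2·5 = 42.
Best is 43.

43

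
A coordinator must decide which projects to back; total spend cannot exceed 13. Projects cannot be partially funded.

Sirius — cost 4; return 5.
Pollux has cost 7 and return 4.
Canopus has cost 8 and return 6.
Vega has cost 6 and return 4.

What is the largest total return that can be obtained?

11

This is an integer program with binary decision variables.
Take Sirius and Canopus: cost 4 + 8 = 12 ≤ 13, return 5 + 6 = 11.
No other feasible combination does better.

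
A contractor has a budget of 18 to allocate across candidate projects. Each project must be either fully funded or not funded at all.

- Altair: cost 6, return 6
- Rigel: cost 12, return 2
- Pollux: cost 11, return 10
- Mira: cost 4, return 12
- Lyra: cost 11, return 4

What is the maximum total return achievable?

Pollux + Mira: cost 11 + 4 = 15 ≤ 18, return 10 + 12 = 22.
Altair + Mira: cost 6 + 4 = 10 ≤ 18, return 6 + 12 = 18.
Best is Pollux and Mira with total return 22.

22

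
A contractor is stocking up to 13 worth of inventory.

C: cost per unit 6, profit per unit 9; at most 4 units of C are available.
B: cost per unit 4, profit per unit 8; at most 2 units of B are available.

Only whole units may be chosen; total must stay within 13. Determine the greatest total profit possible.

18

This is a bounded integer knapsack.
2×C: cost 12 ≤ 13, profit 2·9 = 18.
1×C and 1×B: cost 10 ≤ 13, profit 1·9 + 1·8 = 17.
Best is 18.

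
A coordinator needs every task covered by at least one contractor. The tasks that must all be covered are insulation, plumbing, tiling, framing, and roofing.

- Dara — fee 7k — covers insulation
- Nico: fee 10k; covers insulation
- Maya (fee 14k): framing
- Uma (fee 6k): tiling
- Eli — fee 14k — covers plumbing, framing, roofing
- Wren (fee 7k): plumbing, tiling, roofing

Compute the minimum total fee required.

27

This is an integer covering problem.
Choose Dara, Uma, and Eli: together they cover insulation, plumbing, tiling, framing, roofing — every task.
Total fee: 7 + 6 + 14 = 27.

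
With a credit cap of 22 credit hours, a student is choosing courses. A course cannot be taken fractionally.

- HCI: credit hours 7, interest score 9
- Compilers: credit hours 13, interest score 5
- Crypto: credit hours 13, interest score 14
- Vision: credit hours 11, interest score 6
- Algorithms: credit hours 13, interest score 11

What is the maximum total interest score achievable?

23

This is an integer program with binary decision variables.
HCI + Algorithms: credit hours 7 + 13 = 20 ≤ 22, interest score 9 + 11 = 20.
HCI + Crypto: credit hours 7 + 13 = 20 ≤ 22, interest score 9 + 14 = 23.
Best is HCI and Crypto with total interest score 23.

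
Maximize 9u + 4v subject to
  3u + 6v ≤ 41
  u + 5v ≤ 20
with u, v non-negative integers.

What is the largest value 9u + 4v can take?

117

(u,v)=(13,0): 3·13+6·0=39≤41, 1·13+5·0=13≤20, objective 117.
(u,v)=(12,0): 3·12+6·0=36≤41, 1·12+5·0=12≤20, objective 108.
No feasible integer point exceeds 117.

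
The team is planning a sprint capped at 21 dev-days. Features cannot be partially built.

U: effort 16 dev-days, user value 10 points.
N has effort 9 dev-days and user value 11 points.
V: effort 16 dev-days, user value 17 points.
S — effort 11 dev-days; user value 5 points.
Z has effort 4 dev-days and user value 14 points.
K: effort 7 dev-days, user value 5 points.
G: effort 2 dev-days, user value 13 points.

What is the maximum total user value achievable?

38

Allowing fractional choices, the relaxed optimum would be about 44.4, but features are indivisible.
Z + K + G: effort 4 + 7 + 2 = 13 ≤ 21, user value 14 + 5 + 13 = 32.
N + Z + G: effort 9 + 4 + 2 = 15 ≤ 21, user value 11 + 14 + 13 = 38.
S + Z + G: effort 11 + 4 + 2 = 17 ≤ 21, user value 5 + 14 + 13 = 32.
Best is N, Z, and G with total user value 38.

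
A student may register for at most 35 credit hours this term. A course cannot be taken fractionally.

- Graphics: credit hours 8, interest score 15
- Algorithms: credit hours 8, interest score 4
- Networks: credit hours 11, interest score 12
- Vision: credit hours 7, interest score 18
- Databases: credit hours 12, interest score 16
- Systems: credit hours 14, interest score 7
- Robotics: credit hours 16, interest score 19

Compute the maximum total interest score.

53

Graphics + Algorithms + Vision + Databases: credit hours 8 + 8 + 7 + 12 = 35 ≤ 35, interest score 15 + 4 + 18 + 16 = 53.
Graphics + Vision + Robotics: credit hours 8 + 7 + 16 = 31 ≤ 35, interest score 15 + 18 + 19 = 52.
Vision + Databases + Robotics: credit hours 7 + 12 + 16 = 35 ≤ 35, interest score 18 + 16 + 19 = 53.
The maximum interest score is 53; one optimal choice is Graphics, Algorithms, Vision, and Databases.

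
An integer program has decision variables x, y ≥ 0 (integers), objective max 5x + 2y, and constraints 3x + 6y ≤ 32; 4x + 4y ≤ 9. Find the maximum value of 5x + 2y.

10

The continuous relaxation peaks at (2.25, 0) with value 11.25; rounding to a feasible lattice point costs some objective.
(x,y)=(2,0): 3·2+6·0=6≤32, 4·2+4·0=8≤9, objective 10.
(x,y)=(1,1): 3·1+6·1=9≤32, 4·1+4·1=8≤9, objective 7.
(x,y)=(1,0): 3·1+6·0=3≤32, 4·1+4·0=4≤9, objective 5.
Maximum is 10 at (x,y)=(2,0).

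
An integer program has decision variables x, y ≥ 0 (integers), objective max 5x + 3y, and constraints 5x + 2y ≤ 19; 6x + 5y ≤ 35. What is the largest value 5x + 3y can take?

The continuous relaxation peaks at (1.92, 4.69) with value 23.69; rounding to a feasible lattice point costs some objective.
(x,y)=(2,4): 5·2+2·4=18≤19, 6·2+5·4=32≤35, objective 22.
(x,y)=(1,5): 5·1+2·5=15≤19, 6·1+5·5=31≤35, objective 20.
(x,y)=(2,3): 5·2+2·3=16≤19, 6·2+5·3=27≤35, objective 19.
Maximum is 22 at (x,y)=(2,4).

22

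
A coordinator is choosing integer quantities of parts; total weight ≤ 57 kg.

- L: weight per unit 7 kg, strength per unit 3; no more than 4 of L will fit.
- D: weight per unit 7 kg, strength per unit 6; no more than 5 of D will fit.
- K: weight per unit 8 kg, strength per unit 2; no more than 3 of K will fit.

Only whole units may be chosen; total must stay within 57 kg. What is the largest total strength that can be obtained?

D has the best ratio (6/7); taking only D gives at most 5×6 = 30 (stopped by the supply cap of 5).
Mixing does better — 3×L and 5×D: weight 56 ≤ 57, strength 3·3 + 5·6 = 39.

39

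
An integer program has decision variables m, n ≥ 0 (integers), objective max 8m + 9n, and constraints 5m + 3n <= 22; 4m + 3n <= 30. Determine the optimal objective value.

The continuous relaxation peaks at (0, 7.33) with value 66.00; rounding to a feasible lattice point costs some objective.
(m,n)=(0,7): 5·0+3·7=21≤22, 4·0+3·7=21≤30, objective 63.
(m,n)=(0,6): 5·0+3·6=18≤22, 4·0+3·6=18≤30, objective 54.
Maximum is 63 at (m,n)=(0,7).

63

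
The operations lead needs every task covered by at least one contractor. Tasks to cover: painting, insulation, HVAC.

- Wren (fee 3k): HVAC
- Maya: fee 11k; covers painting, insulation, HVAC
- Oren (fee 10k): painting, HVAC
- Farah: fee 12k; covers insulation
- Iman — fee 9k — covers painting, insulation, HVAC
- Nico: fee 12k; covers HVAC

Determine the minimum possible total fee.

The greedy cost-per-new-task heuristic would pick Wren and Iman for 12, but a cheaper cover exists.
Iman alone covers painting, insulation, HVAC — every task.
Total fee: 9.
No cover costs less than 9.

9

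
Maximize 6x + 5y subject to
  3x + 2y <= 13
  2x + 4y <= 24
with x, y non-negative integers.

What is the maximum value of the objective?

(x,y)=(1,5) is feasible, giving 31.
(x,y)=(0,6) is feasible, giving 30.
The best lattice point is (1,5), giving 31.

31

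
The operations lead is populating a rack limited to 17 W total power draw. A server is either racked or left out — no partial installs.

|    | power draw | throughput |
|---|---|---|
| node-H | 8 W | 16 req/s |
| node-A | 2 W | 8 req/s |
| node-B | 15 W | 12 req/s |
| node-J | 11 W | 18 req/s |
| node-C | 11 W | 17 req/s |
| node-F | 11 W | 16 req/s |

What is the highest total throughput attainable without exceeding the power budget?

Allowing fractional choices, the relaxed optimum would be about 35.5, but servers are indivisible.
node-A + node-J: power draw 2 + 11 = 13 ≤ 17, throughput 8 + 18 = 26.
node-H + node-A: power draw 8 + 2 = 10 ≤ 17, throughput 16 + 8 = 24.
node-A + node-C: power draw 2 + 11 = 13 ≤ 17, throughput 8 + 17 = 25.
Best is node-A and node-J with total throughput 26.

26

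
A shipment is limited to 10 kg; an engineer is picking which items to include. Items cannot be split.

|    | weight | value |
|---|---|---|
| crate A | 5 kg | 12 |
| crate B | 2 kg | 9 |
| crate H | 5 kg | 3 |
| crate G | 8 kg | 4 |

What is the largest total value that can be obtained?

crate A + crate B: weight 5 + 2 = 7 ≤ 10, value 12 + 9 = 21.
crate A + crate H: weight 5 + 5 = 10 ≤ 10, value 12 + 3 = 15.
Best is crate A and crate B with total value 21.

21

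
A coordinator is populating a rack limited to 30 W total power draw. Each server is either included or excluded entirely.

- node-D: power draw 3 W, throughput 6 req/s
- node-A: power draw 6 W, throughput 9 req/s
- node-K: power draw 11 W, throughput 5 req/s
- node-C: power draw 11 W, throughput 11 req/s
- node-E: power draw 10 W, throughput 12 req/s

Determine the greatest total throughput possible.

38

This is a 0-1 knapsack instance.
node-D + node-A + node-K + node-E: power draw 3 + 6 + 11 + 10 = 30 ≤ 30, throughput 6 + 9 + 5 + 12 = 32.
node-D + node-A + node-C + node-E: power draw 3 + 6 + 11 + 10 = 30 ≤ 30, throughput 6 + 9 + 11 + 12 = 38.
node-A + node-C + node-E: power draw 6 + 11 + 10 = 27 ≤ 30, throughput 9 + 11 + 12 = 32.
Best is node-D, node-A, node-C, and node-E with total throughput 38.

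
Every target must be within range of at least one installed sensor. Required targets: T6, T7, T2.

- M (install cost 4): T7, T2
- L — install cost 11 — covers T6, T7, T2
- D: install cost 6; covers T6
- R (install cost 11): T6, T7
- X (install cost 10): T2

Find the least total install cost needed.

10

Choose M and D: together they cover T6, T7, T2 — every target.
Total install cost: 4 + 6 = 10.
No cover costs less than 10.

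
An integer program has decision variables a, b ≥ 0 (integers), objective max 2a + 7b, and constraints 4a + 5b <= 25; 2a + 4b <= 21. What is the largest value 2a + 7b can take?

35

(a,b)=(0,5): 4·0+5·5=25≤25, 2·0+4·5=20≤21, objective 35.
(a,b)=(1,4): 4·1+5·4=24≤25, 2·1+4·4=18≤21, objective 30.
(a,b)=(0,4): 4·0+5·4=20≤25, 2·0+4·4=16≤21, objective 28.
The best lattice point is (0,5), giving 35.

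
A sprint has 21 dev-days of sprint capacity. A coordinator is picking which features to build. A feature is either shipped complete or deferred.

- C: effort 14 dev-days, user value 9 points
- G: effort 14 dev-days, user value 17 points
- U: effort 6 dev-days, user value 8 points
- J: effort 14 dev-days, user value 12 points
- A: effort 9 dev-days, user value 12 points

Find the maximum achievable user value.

Treat it as a binary knapsack problem.
Allowing fractional choices, the relaxed optimum would be about 27.3, but features are indivisible.
G + U: effort 14 + 6 = 20 ≤ 21, user value 17 + 8 = 25.
U + A: effort 6 + 9 = 15 ≤ 21, user value 8 + 12 = 20.
Best is G and U with total user value 25.

25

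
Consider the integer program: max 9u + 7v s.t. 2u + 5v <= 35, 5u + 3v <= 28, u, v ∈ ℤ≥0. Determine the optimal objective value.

(u,v)=(2,6) is feasible, giving 60.
(u,v)=(2,5) is feasible, giving 53.
(u,v)=(1,6) is feasible, giving 51.
No feasible integer point exceeds 60.

60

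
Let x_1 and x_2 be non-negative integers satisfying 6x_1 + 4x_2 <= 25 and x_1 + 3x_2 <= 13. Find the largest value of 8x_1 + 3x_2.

Relaxing integrality, the LP optimum is 33.33 at (x_1,x_2) = (4.17, 0), which is not an integer point.
(x_1,x_2)=(4,0): 6·4+4·0=24≤25, 1·4+3·0=4≤13, objective 32.
(x_1,x_2)=(3,1): 6·3+4·1=22≤25, 1·3+3·1=6≤13, objective 27.
No feasible integer point exceeds 32.

32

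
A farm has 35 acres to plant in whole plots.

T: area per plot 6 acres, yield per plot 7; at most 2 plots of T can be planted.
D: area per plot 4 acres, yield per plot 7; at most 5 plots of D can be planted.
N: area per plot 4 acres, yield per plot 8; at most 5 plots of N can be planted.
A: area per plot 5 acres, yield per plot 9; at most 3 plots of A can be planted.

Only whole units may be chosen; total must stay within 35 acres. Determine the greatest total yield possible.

67

1×D, 4×N, and 3×A: area 35 ≤ 35, yield 1·7 + 4·8 + 3·9 = 66.
5×N and 3×A: area 35 ≤ 35, yield 5·8 + 3·9 = 67.
Best is 67.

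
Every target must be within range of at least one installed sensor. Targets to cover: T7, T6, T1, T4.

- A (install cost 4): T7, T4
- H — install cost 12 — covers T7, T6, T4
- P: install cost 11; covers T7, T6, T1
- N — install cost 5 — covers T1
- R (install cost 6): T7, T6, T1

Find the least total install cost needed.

Choose A and R: together they cover T7, T6, T1, T4 — every target.
Total install cost: 4 + 6 = 10.

10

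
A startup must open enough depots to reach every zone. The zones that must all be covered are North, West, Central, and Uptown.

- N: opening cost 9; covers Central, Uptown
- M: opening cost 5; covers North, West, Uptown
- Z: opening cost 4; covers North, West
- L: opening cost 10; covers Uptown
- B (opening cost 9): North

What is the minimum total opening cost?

13

This is an integer covering problem.
The greedy cost-per-new-zone heuristic would pick M and N for 14, but a cheaper cover exists.
Choose N and Z: together they cover North, West, Central, Uptown — every zone.
Total opening cost: 9 + 4 = 13.
No cover costs less than 13.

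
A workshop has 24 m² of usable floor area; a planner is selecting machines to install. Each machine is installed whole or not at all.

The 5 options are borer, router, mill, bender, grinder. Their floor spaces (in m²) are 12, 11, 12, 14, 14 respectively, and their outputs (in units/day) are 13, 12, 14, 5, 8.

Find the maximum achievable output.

Allowing fractional choices, the relaxed optimum would be about 27.1, but machines are indivisible.
borer + router: floor space 12 + 11 = 23 ≤ 24, output 13 + 12 = 25.
borer + mill: floor space 12 + 12 = 24 ≤ 24, output 13 + 14 = 27.
router + mill: floor space 11 + 12 = 23 ≤ 24, output 12 + 14 = 26.
Best is borer and mill with total output 27.

27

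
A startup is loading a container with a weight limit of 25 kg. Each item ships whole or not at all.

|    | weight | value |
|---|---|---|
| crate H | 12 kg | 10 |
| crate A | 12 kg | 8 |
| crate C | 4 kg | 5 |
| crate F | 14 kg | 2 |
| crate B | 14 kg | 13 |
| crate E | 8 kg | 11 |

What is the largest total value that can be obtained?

This is an integer program with binary decision variables.
Take crate H, crate C, and crate E: weight 12 + 4 + 8 = 24 ≤ 25, value 10 + 5 + 11 = 26.
No other feasible combination does better.

26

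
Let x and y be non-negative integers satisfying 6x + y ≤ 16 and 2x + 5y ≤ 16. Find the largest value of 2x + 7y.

The continuous relaxation peaks at (0, 3.2) with value 22.40; rounding to a feasible lattice point costs some objective.
(x,y)=(0,3) is feasible, giving 21.
(x,y)=(1,2) is feasible, giving 16.
(x,y)=(0,2) is feasible, giving 14.
The best lattice point is (0,3), giving 21.

21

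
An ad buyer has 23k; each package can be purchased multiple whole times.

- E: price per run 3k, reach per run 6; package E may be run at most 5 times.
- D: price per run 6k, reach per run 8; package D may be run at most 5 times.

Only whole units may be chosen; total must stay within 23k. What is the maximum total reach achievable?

This is a bounded integer knapsack.
Take 5×E and 1×D: price 21 ≤ 23, reach 5·6 + 1·8 = 38.
E has the best ratio (6/3) and is taken to its limit of 5; remaining capacity is filled optimally with the others.

38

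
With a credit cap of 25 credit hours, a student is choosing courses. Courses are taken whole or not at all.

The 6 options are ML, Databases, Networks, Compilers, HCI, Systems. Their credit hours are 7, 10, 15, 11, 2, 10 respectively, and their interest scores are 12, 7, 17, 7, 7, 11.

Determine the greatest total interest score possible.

This is an integer program with binary decision variables.
Take ML, Networks, and HCI: credit hours 7 + 15 + 2 = 24 ≤ 25, interest score 12 + 17 + 7 = 36.
No other feasible combination does better.

36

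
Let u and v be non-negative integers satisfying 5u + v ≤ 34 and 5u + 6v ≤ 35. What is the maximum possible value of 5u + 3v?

30

Relaxing integrality, the LP optimum is 34.40 at (u,v) = (6.76, 0.2), which is not an integer point.
(u,v)=(6,0): 5·6+1·0=30≤34, 5·6+6·0=30≤35, objective 30.
(u,v)=(5,1): 5·5+1·1=26≤34, 5·5+6·1=31≤35, objective 28.
Maximum is 30 at (u,v)=(6,0).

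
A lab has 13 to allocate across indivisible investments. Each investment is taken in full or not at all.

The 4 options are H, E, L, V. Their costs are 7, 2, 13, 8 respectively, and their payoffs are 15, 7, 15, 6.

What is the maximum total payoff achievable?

Allowing fractional choices, the relaxed optimum would be about 26.6, but investments are indivisible.
H: cost 7 ≤ 13, payoff 15.
H + E: cost 7 + 2 = 9 ≤ 13, payoff 15 + 7 = 22.
Best is H and E with total payoff 22.

22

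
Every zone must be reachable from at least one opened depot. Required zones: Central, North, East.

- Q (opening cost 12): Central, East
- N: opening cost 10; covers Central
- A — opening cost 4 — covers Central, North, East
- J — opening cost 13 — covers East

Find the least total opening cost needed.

A alone covers Central, North, East — every zone.
Total opening cost: 4.
No cover costs less than 4.

4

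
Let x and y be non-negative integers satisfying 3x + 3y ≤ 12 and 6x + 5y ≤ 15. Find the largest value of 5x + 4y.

Relaxing integrality, the LP optimum is 12.50 at (x,y) = (2.5, 0), which is not an integer point.
(x,y)=(0,3): 3·0+3·3=9≤12, 6·0+5·3=15≤15, objective 12.
(x,y)=(2,0): 3·2+3·0=6≤12, 6·2+5·0=12≤15, objective 10.
(x,y)=(1,1): 3·1+3·1=6≤12, 6·1+5·1=11≤15, objective 9.
No feasible integer point exceeds 12.

12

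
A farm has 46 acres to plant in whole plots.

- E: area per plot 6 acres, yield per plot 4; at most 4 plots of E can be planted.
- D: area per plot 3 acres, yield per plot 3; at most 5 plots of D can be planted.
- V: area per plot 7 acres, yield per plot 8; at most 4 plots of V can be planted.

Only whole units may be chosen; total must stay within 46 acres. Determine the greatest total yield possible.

48

This is a bounded integer knapsack.
Take 1×E, 4×D, and 4×V: area 46 ≤ 46, yield 1·4 + 4·3 + 4·8 = 48.
V has the best ratio (8/7) and is taken to its limit of 4; remaining capacity is filled optimally with the others.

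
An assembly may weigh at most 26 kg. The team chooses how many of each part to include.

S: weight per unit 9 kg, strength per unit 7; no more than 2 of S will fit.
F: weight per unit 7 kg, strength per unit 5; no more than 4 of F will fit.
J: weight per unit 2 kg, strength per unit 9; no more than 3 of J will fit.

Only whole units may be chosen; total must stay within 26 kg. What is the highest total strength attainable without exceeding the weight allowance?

J has the best ratio (9/2); taking only J gives at most 3×9 = 27 (stopped by the supply cap of 3).
Mixing does better — 2×S and 3×J: weight 24 ≤ 26, strength 2·7 + 3·9 = 41.

41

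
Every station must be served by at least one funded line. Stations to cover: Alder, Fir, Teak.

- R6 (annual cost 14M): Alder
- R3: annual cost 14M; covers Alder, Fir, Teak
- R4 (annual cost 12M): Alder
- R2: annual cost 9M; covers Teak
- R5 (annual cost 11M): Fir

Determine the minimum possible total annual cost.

14

R3 alone covers Alder, Fir, Teak — every station.
Total annual cost: 14.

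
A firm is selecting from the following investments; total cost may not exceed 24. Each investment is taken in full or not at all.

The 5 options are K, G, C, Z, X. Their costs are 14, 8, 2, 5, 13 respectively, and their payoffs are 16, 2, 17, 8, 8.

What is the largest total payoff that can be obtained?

Allowing fractional choices, the relaxed optimum would be about 42.8, but investments are indivisible.
K + C + Z: cost 14 + 2 + 5 = 21 ≤ 24, payoff 16 + 17 + 8 = 41.
K + G + C: cost 14 + 8 + 2 = 24 ≤ 24, payoff 16 + 2 + 17 = 35.
Best is K, C, and Z with total payoff 41.

41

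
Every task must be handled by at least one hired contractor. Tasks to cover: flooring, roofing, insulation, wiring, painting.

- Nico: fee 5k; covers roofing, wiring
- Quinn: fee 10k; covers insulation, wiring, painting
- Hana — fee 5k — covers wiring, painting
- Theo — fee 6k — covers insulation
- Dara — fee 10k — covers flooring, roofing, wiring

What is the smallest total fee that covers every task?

20

This is an integer covering problem.
Choose Quinn and Dara: together they cover flooring, roofing, insulation, wiring, painting — every task.
Total fee: 10 + 10 = 20.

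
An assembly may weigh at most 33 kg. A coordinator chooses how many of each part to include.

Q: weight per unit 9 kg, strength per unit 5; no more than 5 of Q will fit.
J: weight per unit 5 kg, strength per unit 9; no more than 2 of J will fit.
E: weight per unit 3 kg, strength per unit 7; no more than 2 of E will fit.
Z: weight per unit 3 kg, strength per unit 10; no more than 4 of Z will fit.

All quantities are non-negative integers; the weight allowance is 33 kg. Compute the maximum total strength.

Take 2×J, 2×E, and 4×Z: weight 28 ≤ 33, strength 2·9 + 2·7 + 4·10 = 72.
Z has the best ratio (10/3) and is taken to its limit of 4; remaining capacity is filled optimally with the others.

72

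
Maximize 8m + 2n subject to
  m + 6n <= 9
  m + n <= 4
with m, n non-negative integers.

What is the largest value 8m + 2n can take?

(m,n)=(4,0): 1·4+6·0=4≤9, 1·4+1·0=4≤4, objective 32.
(m,n)=(3,1): 1·3+6·1=9≤9, 1·3+1·1=4≤4, objective 26.
(m,n)=(3,0): 1·3+6·0=3≤9, 1·3+1·0=3≤4, objective 24.
Maximum is 32 at (m,n)=(4,0).

32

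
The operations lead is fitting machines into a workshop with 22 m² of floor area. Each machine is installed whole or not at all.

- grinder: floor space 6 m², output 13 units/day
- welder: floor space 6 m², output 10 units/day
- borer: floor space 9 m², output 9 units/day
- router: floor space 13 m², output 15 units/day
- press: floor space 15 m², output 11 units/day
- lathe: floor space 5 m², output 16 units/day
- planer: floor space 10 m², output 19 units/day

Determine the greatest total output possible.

48

Take grinder, lathe, and planer: floor space 6 + 5 + 10 = 21 ≤ 22, output 13 + 16 + 19 = 48.
No other feasible combination does better.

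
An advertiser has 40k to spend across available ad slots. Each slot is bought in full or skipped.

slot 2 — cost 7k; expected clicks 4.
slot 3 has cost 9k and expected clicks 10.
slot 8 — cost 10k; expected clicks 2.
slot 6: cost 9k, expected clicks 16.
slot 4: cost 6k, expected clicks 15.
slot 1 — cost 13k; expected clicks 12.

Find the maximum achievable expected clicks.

53

Allowing fractional choices, the relaxed optimum would be about 54.7, but ad slots are indivisible.
slot 2 + slot 3 + slot 6 + slot 4: cost 7 + 9 + 9 + 6 = 31 ≤ 40, expected clicks 4 + 10 + 16 + 15 = 45.
slot 3 + slot 6 + slot 4 + slot 1: cost 9 + 9 + 6 + 13 = 37 ≤ 40, expected clicks 10 + 16 + 15 + 12 = 53.
slot 2 + slot 6 + slot 4 + slot 1: cost 7 + 9 + 6 + 13 = 35 ≤ 40, expected clicks 4 + 16 + 15 + 12 = 47.
Best is slot 3, slot 6, slot 4, and slot 1 with total expected clicks 53.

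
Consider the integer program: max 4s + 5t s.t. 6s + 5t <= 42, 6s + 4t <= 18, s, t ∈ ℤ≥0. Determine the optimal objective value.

Relaxing integrality, the LP optimum is 22.50 at (s,t) = (0, 4.5), which is not an integer point.
(s,t)=(0,4) is feasible, giving 20.
(s,t)=(1,3) is feasible, giving 19.
(s,t)=(0,3) is feasible, giving 15.
Maximum is 20 at (s,t)=(0,4).

20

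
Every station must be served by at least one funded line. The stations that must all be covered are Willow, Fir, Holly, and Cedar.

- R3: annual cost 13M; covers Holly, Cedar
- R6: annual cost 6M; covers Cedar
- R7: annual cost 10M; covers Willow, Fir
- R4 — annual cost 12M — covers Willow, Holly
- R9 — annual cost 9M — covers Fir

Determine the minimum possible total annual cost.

23

Choose R3 and R7: together they cover Willow, Fir, Holly, Cedar — every station.
Total annual cost: 13 + 10 = 23.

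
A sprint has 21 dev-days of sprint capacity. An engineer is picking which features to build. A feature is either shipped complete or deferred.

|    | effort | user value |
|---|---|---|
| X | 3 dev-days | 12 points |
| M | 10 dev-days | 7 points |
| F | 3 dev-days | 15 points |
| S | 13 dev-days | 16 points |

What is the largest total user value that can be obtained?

This is a 0-1 knapsack instance.
Allowing fractional choices, the relaxed optimum would be about 44.4, but features are indivisible.
X + F + S: effort 3 + 3 + 13 = 19 ≤ 21, user value 12 + 15 + 16 = 43.
X + M + F: effort 3 + 10 + 3 = 16 ≤ 21, user value 12 + 7 + 15 = 34.
Best is X, F, and S with total user value 43.

43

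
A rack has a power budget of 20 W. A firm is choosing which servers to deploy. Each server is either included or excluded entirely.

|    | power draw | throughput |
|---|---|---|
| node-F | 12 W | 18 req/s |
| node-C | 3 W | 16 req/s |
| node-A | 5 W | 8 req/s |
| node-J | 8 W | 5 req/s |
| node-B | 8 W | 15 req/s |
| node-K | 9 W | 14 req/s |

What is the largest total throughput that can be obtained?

This is a 0-1 knapsack instance.
Take node-C, node-B, and node-K: power draw 3 + 8 + 9 = 20 ≤ 20, throughput 16 + 15 + 14 = 45.
No other feasible combination does better.

45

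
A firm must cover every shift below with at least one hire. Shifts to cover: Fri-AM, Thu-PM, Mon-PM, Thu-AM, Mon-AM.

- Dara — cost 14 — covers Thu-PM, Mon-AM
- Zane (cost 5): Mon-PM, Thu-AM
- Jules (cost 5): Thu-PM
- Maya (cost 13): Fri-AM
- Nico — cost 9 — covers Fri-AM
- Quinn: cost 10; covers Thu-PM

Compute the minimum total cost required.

28

The greedy cost-per-new-shift heuristic would pick Zane, Jules, Nico, and Dara for 33, but a cheaper cover exists.
Choose Dara, Zane, and Nico: together they cover Fri-AM, Thu-PM, Mon-PM, Thu-AM, Mon-AM — every shift.
Total cost: 14 + 5 + 9 = 28.
No cover costs less than 28.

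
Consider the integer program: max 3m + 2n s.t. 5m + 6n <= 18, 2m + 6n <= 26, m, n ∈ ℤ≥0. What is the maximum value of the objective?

The continuous relaxation peaks at (3.6, 0) with value 10.80; rounding to a feasible lattice point costs some objective.
(m,n)=(3,0): 5·3+6·0=15≤18, 2·3+6·0=6≤26, objective 9.
(m,n)=(2,1): 5·2+6·1=16≤18, 2·2+6·1=10≤26, objective 8.
(m,n)=(2,0): 5·2+6·0=10≤18, 2·2+6·0=4≤26, objective 6.
The best lattice point is (3,0), giving 9.

9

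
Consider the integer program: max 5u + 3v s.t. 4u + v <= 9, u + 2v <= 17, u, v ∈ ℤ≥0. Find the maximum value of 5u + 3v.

Relaxing integrality, the LP optimum is 26.00 at (u,v) = (0.143, 8.43), which is not an integer point.
(u,v)=(0,8): 4·0+1·8=8≤9, 1·0+2·8=16≤17, objective 24.
(u,v)=(0,7): 4·0+1·7=7≤9, 1·0+2·7=14≤17, objective 21.
Maximum is 24 at (u,v)=(0,8).

24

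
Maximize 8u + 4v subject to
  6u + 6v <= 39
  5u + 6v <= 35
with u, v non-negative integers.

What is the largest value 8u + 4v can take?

48

The continuous relaxation peaks at (6.5, 0) with value 52.00; rounding to a feasible lattice point costs some objective.
(u,v)=(6,0): 6·6+6·0=36≤39, 5·6+6·0=30≤35, objective 48.
(u,v)=(5,1): 6·5+6·1=36≤39, 5·5+6·1=31≤35, objective 44.
The best lattice point is (6,0), giving 48.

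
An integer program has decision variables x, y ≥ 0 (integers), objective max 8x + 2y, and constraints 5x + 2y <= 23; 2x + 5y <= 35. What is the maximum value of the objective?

34

Relaxing integrality, the LP optimum is 36.80 at (x,y) = (4.6, 0), which is not an integer point.
(x,y)=(4,1): 5·4+2·1=22≤23, 2·4+5·1=13≤35, objective 34.
(x,y)=(4,0): 5·4+2·0=20≤23, 2·4+5·0=8≤35, objective 32.
(x,y)=(3,2): 5·3+2·2=19≤23, 2·3+5·2=16≤35, objective 28.
No feasible integer point exceeds 34.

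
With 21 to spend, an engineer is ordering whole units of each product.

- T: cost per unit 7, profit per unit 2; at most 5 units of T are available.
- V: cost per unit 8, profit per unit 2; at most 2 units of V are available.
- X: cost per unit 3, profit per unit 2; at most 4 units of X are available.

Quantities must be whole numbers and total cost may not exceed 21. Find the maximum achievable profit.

10

This is a bounded integer knapsack.
Take 1×V and 4×X: cost 20 ≤ 21, profit 1·2 + 4·2 = 10.
X has the best ratio (2/3) and is taken to its limit of 4; remaining capacity is filled optimally with the others.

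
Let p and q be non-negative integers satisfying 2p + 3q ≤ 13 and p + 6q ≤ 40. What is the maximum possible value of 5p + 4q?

(p,q)=(6,0): 2·6+3·0=12≤13, 1·6+6·0=6≤40, objective 30.
(p,q)=(5,1): 2·5+3·1=13≤13, 1·5+6·1=11≤40, objective 29.
(p,q)=(5,0): 2·5+3·0=10≤13, 1·5+6·0=5≤40, objective 25.
Maximum is 30 at (p,q)=(6,0).

30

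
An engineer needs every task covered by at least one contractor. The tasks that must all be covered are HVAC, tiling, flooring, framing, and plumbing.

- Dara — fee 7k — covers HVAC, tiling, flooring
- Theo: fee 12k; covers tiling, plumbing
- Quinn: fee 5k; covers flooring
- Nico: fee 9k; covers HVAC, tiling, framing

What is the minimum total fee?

26

This is a weighted set-cover instance.
The greedy cost-per-new-task heuristic would pick Dara, Nico, and Theo for 28, but a cheaper cover exists.
Choose Theo, Quinn, and Nico: together they cover HVAC, tiling, flooring, framing, plumbing — every task.
Total fee: 12 + 5 + 9 = 26.
No cover costs less than 26.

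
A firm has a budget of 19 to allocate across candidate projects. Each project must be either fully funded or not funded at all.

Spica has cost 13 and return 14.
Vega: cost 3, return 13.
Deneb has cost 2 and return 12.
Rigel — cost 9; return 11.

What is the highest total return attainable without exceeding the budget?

39

Take Spica, Vega, and Deneb: cost 13 + 3 + 2 = 18 ≤ 19, return 14 + 13 + 12 = 39.
No other feasible combination does better.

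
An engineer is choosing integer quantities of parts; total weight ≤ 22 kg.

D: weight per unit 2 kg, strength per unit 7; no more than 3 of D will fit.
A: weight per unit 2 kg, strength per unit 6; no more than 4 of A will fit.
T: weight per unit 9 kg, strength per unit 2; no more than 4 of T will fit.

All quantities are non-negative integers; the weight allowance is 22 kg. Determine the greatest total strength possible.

Take 3×D and 4×A: weight 14 ≤ 22, strength 3·7 + 4·6 = 45.
D has the best ratio (7/2) and is taken to its limit of 3; remaining capacity is filled optimally with the others.

45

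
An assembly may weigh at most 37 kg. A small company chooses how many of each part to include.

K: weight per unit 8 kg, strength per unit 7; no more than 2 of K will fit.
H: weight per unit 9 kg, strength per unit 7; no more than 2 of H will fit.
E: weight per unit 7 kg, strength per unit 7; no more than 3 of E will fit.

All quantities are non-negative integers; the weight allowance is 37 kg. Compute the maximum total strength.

E has the best ratio (7/7); taking only E gives at most 3×7 = 21 (stopped by the supply cap of 3).
Mixing does better — 2×K and 3×E: weight 37 ≤ 37, strength 2·7 + 3·7 = 35.

35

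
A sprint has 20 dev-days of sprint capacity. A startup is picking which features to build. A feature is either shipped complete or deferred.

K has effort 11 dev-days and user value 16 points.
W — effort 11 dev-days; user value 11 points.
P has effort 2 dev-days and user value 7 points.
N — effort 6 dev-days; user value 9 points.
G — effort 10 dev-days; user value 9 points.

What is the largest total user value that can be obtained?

Allowing fractional choices, the relaxed optimum would be about 33.0, but features are indivisible.
K + N: effort 11 + 6 = 17 ≤ 20, user value 16 + 9 = 25.
W + P + N: effort 11 + 2 + 6 = 19 ≤ 20, user value 11 + 7 + 9 = 27.
K + P + N: effort 11 + 2 + 6 = 19 ≤ 20, user value 16 + 7 + 9 = 32.
Best is K, P, and N with total user value 32.

32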